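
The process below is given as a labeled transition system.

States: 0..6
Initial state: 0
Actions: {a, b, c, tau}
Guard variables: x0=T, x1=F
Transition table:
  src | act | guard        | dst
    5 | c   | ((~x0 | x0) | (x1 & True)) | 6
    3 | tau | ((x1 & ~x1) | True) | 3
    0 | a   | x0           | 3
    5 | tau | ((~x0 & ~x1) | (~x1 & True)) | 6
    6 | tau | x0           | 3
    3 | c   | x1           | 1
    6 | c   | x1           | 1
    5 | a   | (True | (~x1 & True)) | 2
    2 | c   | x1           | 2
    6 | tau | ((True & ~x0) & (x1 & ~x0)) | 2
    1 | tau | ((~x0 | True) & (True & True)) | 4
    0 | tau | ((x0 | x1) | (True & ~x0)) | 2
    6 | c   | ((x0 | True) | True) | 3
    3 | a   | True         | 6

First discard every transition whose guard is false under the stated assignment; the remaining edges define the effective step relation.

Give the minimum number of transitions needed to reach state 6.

BFS to 6:
  depth 0: {0}
  depth 1: {2,3}
  depth 2: {6}
depth(6)=2, e.g. a·a

Answer: 2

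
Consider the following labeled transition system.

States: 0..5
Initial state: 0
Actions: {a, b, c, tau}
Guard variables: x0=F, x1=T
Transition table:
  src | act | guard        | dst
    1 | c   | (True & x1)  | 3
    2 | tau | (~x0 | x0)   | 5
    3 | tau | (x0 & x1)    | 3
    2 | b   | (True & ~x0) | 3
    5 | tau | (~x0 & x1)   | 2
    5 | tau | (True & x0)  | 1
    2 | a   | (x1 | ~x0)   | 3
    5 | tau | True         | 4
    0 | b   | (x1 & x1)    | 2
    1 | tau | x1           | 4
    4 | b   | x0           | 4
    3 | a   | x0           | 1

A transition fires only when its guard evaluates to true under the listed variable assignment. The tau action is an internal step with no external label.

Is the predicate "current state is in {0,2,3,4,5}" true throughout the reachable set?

Allowed set {0,2,3,4,5}
R = {0,2,3,4,5}
  0: safe
  2: safe
  3: safe
  4: safe
  5: safe

Answer: INVARIANT HOLDS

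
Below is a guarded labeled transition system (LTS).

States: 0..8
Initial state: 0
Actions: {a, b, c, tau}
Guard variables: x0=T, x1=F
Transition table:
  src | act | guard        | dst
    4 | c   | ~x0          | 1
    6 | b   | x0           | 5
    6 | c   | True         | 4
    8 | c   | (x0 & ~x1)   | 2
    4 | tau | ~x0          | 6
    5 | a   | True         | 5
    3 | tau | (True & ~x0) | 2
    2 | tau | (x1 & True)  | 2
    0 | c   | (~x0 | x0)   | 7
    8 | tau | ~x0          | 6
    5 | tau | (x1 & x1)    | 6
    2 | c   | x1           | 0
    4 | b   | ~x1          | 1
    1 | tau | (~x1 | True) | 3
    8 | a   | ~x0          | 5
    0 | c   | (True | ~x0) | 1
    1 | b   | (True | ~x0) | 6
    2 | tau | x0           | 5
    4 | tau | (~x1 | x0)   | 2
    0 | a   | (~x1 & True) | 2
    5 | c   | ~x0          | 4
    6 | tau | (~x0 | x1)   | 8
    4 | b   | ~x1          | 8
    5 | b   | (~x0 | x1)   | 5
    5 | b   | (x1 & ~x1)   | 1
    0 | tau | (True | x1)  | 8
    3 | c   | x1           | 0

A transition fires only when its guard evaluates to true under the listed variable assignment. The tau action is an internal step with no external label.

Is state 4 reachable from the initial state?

Guard filter leaves 14 enabled edge(s).
Layer 0: {0}
Layer 1: {1,2,7,8}  total {0,1,2,7,8}
Layer 2: {3,5,6}  total {0,1,2,3,5,6,7,8}
Layer 3: {4}  total {0,1,2,3,4,5,6,7,8}
R = {0,1,2,3,4,5,6,7,8}
Path to 4: c·b·c

Answer: REACHABLE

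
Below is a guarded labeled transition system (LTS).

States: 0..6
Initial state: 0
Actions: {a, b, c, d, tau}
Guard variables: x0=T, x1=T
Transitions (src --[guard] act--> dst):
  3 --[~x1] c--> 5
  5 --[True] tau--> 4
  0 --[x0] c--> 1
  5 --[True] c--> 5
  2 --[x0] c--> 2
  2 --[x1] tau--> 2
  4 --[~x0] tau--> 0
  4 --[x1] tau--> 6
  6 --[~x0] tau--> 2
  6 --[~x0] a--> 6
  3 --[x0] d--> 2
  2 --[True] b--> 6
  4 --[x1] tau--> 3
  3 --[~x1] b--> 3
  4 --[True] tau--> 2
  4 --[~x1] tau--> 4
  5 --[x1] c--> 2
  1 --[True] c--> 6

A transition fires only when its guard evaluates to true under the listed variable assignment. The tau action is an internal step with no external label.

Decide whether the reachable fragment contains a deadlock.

Answer: DEADLOCK at state 6

Analysis:
Reach set: {0,1,6}
  0: c→1  [deg 1]
  1: c→6  [deg 1]
  6: ∅  [STUCK]
trace reaching 6: c·c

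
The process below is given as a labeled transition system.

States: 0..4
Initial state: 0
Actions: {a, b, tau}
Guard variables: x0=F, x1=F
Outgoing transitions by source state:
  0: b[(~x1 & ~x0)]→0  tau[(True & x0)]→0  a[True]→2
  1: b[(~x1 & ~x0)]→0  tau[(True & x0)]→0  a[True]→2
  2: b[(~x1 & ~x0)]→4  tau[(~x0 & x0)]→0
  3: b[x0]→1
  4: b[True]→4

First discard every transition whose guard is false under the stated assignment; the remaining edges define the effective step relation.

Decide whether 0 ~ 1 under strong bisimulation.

Answer: BISIMILAR

Analysis:
Compute ~ classes (split until stable):
  π0 = {{0,1,2,3,4}}
  π1 = {{0,1},{2,4},{3}}
Fixed point at round 2; 3 class(es).
0∈{0,1}, 1∈{0,1}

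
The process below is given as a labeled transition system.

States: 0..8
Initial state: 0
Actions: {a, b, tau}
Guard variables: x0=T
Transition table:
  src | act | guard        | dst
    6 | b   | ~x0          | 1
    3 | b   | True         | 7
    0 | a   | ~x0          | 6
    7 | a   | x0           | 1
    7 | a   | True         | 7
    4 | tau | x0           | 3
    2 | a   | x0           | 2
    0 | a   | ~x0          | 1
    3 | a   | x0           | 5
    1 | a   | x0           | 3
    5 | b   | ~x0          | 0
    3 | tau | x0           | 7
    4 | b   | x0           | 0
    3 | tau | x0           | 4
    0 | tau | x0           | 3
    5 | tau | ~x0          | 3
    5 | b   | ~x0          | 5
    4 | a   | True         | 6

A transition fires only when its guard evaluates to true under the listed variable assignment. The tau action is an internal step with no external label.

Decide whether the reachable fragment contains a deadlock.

Reachable = {0,1,3,4,5,6,7}
  0: tau→3  [1 exit(s)]
  1: a→3  [1 exit(s)]
  3: a→5  b→7  tau→4  tau→7  [4 exit(s)]
  4: a→6  b→0  tau→3  [3 exit(s)]
  5: ∅  [STUCK]
  6: ∅  [STUCK]
  7: a→1  a→7  [2 exit(s)]
witness 5: tau·a

Answer: DEADLOCK at state 5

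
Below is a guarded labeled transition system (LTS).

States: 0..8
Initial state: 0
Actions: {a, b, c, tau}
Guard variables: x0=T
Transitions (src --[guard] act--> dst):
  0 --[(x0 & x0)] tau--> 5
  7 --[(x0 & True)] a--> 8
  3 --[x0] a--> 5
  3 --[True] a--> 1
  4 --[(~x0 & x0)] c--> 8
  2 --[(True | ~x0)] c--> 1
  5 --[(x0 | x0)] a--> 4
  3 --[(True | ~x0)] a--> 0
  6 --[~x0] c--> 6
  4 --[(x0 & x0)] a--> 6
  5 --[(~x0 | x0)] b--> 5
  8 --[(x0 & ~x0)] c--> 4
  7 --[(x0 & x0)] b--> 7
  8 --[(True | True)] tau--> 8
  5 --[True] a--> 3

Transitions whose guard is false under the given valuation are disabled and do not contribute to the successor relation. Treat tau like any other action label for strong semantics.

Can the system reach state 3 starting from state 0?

12 transition(s) survive guard evaluation.
depth 0: {0}
depth 1: {5}  total {0,5}
depth 2: {3,4}  total {0,3,4,5}
depth 3: {1,6}  total {0,1,3,4,5,6}
R = {0,1,3,4,5,6}
witness 3: tau·a

Answer: REACHABLE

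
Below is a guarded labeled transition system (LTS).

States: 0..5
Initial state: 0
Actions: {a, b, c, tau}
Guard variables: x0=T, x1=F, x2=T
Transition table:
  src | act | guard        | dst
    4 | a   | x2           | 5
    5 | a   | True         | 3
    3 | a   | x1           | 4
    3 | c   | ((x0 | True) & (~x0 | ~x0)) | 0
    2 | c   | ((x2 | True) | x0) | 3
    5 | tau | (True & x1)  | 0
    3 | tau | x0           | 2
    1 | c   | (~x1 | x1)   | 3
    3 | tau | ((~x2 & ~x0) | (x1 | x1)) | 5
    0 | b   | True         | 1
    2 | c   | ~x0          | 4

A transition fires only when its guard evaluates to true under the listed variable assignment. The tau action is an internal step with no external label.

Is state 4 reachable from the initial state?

Answer: UNREACHABLE

Analysis:
6 transition(s) survive guard evaluation.
depth 0: {0}
depth 1: {1}  now seen {0,1}
depth 2: {3}  now seen {0,1,3}
depth 3: {2}  now seen {0,1,2,3}
R = {0,1,2,3}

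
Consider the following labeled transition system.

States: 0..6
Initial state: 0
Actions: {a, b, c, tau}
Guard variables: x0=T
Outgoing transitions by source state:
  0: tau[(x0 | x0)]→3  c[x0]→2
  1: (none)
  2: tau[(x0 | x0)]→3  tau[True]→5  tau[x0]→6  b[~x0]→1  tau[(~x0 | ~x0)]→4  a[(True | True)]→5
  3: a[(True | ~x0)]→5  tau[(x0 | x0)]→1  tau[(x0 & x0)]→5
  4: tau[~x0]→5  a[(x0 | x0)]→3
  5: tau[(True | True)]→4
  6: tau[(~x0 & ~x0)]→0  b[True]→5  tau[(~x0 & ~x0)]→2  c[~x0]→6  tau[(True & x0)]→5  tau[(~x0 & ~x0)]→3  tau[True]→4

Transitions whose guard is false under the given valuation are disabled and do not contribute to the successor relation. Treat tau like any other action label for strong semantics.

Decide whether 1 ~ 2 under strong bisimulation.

Answer: NOT BISIMILAR

Analysis:
Bisimulation quotient by refinement:
  π0 = {{0,1,2,3,4,5,6}}
  π1 = {{0},{1},{2,3},{4},{5},{6}}
  π2 = {{0},{1},{2},{3},{4},{5},{6}}
Fixed point at round 3; 7 class(es).
[1]={1}  [2]={2}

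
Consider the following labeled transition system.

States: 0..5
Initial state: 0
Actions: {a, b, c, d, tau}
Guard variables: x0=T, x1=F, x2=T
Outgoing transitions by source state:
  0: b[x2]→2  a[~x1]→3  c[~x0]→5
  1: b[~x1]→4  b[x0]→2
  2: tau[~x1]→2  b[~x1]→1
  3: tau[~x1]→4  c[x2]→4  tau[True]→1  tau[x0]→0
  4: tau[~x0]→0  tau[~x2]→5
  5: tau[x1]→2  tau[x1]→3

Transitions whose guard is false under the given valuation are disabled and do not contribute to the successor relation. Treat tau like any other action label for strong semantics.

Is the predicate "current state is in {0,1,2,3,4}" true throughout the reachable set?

Answer: INVARIANT HOLDS

Analysis:
Allowed set {0,1,2,3,4}
Reachable = {0,1,2,3,4}
  0: ✓
  1: ✓
  2: ✓
  3: ✓
  4: ✓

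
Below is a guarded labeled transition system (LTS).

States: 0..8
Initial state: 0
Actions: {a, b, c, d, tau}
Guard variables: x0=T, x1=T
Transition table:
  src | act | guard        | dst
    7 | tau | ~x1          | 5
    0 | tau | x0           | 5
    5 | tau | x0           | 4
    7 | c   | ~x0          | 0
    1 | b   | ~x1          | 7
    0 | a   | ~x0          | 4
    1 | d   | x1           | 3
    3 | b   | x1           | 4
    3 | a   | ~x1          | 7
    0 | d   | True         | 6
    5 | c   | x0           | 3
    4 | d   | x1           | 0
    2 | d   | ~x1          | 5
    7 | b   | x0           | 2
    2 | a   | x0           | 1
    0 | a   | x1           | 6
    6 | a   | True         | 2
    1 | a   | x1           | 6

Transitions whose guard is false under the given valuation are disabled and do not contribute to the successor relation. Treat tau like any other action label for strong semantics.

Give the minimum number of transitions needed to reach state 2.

Layered search for 2:
  depth 0: {0}
  depth 1: {5,6}
  depth 2: {2,3,4}
first hit 2 at d=2 via a·a

Answer: 2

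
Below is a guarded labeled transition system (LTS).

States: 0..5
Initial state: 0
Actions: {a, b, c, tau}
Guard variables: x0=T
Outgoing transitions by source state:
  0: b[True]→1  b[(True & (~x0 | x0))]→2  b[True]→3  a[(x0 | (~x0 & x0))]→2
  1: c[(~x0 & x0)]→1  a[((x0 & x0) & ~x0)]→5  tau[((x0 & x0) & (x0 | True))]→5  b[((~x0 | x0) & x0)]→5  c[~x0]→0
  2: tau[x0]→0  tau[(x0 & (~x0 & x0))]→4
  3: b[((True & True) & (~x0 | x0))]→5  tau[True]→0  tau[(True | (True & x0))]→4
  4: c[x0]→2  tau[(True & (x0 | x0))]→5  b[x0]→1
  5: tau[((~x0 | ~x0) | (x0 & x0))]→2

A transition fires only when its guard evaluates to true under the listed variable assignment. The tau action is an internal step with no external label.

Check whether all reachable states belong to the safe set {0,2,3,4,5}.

Allowed set {0,2,3,4,5}
Reachable = {0,1,2,3,4,5}
  0: ✓
  1: VIOLATES
  2: ✓
  3: ✓
  4: ✓
  5: ✓
counterexample path to 1: b

Answer: INVARIANT VIOLATED at state 1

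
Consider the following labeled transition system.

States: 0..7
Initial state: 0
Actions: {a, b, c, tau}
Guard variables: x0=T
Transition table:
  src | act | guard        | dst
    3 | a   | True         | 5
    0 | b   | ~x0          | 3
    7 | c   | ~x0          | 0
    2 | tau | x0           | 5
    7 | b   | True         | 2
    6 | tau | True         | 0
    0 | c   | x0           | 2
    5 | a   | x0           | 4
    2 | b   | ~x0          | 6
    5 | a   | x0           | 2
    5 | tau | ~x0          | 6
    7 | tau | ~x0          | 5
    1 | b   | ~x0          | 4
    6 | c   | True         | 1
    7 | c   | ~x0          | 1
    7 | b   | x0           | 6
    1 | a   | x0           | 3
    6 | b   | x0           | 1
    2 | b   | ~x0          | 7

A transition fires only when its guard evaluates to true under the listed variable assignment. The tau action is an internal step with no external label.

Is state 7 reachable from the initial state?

11 transition(s) survive guard evaluation.
Layer 0: {0}
Layer 1: {2}  total {0,2}
Layer 2: {5}  total {0,2,5}
Layer 3: {4}  total {0,2,4,5}
R = {0,2,4,5}

Answer: UNREACHABLE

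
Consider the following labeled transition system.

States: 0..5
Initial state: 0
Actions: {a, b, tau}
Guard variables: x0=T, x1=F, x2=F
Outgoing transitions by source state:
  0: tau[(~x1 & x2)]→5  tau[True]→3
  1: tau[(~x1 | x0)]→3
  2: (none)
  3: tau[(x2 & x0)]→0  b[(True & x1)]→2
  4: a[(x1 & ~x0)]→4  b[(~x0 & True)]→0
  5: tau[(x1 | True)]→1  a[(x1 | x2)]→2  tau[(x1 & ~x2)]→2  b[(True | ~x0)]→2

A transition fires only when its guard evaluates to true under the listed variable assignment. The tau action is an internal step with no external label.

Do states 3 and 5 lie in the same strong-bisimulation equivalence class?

Refine partition for ~:
  P[0] = {{0,1,2,3,4,5}}
  P[1] = {{0,1},{2,3,4},{5}}
stable after 2 split(s): 3 block(s)
class of 3: {2,3,4}; class of 5: {5}

Answer: NOT BISIMILAR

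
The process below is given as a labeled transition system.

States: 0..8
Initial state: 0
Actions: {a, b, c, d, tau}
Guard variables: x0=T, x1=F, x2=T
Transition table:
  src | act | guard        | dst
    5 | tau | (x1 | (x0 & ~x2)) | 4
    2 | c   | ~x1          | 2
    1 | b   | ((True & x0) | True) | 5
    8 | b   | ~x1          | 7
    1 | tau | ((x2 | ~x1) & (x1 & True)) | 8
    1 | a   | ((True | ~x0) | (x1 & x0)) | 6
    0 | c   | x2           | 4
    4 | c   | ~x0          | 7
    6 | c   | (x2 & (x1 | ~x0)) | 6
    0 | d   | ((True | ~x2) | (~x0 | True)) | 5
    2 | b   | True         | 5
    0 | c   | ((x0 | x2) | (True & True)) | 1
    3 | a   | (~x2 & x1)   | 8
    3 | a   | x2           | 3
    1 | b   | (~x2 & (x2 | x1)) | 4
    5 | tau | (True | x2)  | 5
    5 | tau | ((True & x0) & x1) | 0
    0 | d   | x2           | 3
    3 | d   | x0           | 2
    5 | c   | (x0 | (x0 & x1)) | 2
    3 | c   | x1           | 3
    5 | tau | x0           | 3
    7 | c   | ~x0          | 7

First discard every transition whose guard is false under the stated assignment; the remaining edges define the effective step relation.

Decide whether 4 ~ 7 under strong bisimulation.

Answer: BISIMILAR

Working:
Bisimulation quotient by refinement:
  P[0] = {{0,1,2,3,4,5,6,7,8}}
  P[1] = {{0},{1},{2},{3},{4,6,7},{5},{8}}
stable after 2 split(s): 7 block(s)
4∈{4,6,7}, 7∈{4,6,7}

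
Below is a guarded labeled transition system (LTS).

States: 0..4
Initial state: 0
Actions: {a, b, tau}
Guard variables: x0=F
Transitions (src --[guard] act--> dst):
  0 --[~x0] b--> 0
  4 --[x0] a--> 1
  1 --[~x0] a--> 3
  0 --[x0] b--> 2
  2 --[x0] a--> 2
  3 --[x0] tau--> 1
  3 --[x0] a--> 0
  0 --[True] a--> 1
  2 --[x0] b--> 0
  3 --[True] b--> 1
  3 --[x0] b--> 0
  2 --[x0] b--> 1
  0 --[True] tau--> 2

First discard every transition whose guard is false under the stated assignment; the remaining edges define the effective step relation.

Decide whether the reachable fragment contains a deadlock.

Answer: DEADLOCK at state 2

Trace:
R = {0,1,2,3}
  0: a→1  b→0  tau→2  [deg 3]
  1: a→3  [deg 1]
  2: ∅  [STUCK]
  3: b→1  [deg 1]
trace reaching 2: tau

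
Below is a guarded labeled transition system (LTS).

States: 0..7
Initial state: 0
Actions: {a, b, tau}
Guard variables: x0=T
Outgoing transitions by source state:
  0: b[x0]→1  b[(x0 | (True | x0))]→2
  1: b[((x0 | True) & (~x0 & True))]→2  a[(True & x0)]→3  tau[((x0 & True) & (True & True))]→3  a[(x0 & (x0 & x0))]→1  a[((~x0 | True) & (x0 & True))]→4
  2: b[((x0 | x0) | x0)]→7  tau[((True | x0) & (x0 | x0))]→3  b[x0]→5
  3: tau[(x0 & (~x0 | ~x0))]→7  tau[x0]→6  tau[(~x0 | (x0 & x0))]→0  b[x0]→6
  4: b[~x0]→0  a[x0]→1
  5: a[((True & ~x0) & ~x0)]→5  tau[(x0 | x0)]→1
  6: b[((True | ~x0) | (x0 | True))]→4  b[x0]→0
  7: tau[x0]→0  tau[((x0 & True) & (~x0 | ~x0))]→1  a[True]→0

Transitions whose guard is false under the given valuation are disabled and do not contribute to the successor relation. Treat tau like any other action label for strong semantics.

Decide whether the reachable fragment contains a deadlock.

Answer: DEADLOCK-FREE

Analysis:
R = {0,1,2,3,4,5,6,7}
  0: b→1  b→2  [2 exit(s)]
  1: a→1  a→3  a→4  tau→3  [4 exit(s)]
  2: b→5  b→7  tau→3  [3 exit(s)]
  3: b→6  tau→0  tau→6  [3 exit(s)]
  4: a→1  [1 exit(s)]
  5: tau→1  [1 exit(s)]
  6: b→0  b→4  [2 exit(s)]
  7: a→0  tau→0  [2 exit(s)]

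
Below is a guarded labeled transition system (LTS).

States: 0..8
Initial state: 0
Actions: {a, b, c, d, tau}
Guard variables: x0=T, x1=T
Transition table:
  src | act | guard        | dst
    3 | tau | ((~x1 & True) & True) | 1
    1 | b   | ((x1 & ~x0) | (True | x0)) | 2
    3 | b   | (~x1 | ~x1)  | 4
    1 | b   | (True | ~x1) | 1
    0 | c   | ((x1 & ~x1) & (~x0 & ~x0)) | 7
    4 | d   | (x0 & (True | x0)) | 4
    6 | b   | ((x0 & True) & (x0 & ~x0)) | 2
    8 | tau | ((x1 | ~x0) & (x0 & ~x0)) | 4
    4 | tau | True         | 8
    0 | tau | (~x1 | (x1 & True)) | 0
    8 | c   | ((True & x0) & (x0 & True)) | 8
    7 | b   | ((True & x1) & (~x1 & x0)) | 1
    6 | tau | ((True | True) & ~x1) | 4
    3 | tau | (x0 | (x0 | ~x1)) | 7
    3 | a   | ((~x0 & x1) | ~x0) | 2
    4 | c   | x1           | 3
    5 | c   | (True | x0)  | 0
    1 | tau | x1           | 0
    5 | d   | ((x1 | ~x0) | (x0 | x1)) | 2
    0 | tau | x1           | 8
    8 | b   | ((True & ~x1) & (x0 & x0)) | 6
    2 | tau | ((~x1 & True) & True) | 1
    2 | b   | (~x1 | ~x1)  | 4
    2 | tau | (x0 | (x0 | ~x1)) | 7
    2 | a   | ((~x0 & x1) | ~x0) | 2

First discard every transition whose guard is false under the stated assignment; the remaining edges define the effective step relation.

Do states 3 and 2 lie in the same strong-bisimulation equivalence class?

Answer: BISIMILAR

Analysis:
Bisimulation quotient by refinement:
  round 0: {{0,1,2,3,4,5,6,7,8}}
  round 1: {{0,2,3},{1},{4},{5},{6,7},{8}}
  round 2: {{0},{1},{2,3},{4},{5},{6,7},{8}}
Fixed point at round 3; 7 class(es).
[3]={2,3}  [2]={2,3}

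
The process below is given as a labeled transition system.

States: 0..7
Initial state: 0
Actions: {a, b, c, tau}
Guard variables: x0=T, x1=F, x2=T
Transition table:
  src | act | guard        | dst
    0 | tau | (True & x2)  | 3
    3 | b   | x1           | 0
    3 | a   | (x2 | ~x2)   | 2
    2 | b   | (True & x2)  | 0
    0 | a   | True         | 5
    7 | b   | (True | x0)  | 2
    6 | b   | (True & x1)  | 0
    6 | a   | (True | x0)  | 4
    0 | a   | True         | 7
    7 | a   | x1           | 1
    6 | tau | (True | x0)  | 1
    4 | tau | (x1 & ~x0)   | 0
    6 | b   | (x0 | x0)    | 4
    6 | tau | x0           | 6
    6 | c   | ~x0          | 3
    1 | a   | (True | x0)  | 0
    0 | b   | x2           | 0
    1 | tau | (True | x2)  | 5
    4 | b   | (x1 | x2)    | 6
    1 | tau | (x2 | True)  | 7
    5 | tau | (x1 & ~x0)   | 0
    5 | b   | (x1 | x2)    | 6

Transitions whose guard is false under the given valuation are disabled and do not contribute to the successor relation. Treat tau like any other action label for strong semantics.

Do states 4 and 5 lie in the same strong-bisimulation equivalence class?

Answer: BISIMILAR

Working:
Bisimulation quotient by refinement:
  P[0] = {{0,1,2,3,4,5,6,7}}
  P[1] = {{0,6},{1},{2,4,5,7},{3}}
  P[2] = {{0},{1},{2,4,5},{3},{6},{7}}
  P[3] = {{0},{1},{2},{3},{4,5},{6},{7}}
7 equivalence class(es) (converged in 4)
[4]={4,5}  [5]={4,5}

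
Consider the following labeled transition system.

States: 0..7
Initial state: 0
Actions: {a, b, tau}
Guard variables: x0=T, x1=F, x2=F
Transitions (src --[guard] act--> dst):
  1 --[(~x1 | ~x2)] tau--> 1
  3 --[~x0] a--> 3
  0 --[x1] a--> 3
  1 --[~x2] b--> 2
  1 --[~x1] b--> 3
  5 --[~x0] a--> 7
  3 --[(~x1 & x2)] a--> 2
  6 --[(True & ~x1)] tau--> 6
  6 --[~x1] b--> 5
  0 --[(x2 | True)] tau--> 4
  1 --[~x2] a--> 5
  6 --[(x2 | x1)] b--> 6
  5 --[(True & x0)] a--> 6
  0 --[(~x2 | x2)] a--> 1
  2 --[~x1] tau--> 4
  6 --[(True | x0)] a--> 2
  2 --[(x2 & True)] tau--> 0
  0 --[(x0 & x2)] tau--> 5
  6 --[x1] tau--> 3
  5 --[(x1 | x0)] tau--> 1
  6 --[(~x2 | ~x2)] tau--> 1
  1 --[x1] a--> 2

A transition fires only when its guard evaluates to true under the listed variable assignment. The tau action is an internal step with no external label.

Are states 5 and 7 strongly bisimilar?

Answer: NOT BISIMILAR

Analysis:
Bisimulation quotient by refinement:
  P[0] = {{0,1,2,3,4,5,6,7}}
  P[1] = {{0,5},{1,6},{2},{3,4,7}}
  P[2] = {{0},{1},{2},{3,4,7},{5},{6}}
stable after 3 split(s): 6 block(s)
class of 5: {5}; class of 7: {3,4,7}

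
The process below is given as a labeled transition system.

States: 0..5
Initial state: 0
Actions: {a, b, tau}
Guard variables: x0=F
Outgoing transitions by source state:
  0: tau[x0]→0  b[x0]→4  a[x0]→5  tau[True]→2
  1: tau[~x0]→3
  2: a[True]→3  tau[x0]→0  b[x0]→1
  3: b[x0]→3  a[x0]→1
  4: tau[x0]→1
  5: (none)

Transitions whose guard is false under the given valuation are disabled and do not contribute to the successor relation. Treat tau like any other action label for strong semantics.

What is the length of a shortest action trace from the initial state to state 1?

Answer: UNREACHABLE

Working:
Layered search for 1:
  Layer 0: {0}
  Layer 1: {2}
  Layer 2: {3}
1 never appears.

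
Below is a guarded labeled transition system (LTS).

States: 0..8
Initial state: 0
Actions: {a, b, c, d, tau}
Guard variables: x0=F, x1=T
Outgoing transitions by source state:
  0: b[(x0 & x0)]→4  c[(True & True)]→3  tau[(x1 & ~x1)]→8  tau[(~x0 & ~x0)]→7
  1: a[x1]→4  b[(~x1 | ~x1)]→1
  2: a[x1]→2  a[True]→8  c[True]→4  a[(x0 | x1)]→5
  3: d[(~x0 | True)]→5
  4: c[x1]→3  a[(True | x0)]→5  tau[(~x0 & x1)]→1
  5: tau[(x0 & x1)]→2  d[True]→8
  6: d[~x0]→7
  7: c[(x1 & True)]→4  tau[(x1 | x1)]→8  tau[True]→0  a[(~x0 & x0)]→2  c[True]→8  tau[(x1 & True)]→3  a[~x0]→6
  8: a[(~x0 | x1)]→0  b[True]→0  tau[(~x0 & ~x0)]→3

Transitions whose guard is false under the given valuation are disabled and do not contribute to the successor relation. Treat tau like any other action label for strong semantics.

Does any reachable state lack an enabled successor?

R = {0,1,3,4,5,6,7,8}
  0: c→3  tau→7  [2 exit(s)]
  1: a→4  [1 exit(s)]
  3: d→5  [1 exit(s)]
  4: a→5  c→3  tau→1  [3 exit(s)]
  5: d→8  [1 exit(s)]
  6: d→7  [1 exit(s)]
  7: a→6  c→4  c→8  tau→0  tau→3  tau→8  [6 exit(s)]
  8: a→0  b→0  tau→3  [3 exit(s)]

Answer: DEADLOCK-FREE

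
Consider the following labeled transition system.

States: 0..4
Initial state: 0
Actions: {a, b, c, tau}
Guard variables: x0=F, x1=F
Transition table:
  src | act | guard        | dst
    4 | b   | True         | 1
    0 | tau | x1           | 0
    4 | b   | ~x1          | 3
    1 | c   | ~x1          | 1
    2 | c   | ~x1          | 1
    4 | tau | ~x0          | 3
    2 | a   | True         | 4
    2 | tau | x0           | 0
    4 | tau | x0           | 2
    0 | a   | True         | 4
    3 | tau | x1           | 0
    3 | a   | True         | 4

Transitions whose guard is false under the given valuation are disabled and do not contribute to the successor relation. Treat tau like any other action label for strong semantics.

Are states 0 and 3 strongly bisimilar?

Compute ~ classes (split until stable):
  P[0] = {{0,1,2,3,4}}
  P[1] = {{0,3},{1},{2},{4}}
stable after 2 split(s): 4 block(s)
[0]={0,3}  [3]={0,3}

Answer: BISIMILAR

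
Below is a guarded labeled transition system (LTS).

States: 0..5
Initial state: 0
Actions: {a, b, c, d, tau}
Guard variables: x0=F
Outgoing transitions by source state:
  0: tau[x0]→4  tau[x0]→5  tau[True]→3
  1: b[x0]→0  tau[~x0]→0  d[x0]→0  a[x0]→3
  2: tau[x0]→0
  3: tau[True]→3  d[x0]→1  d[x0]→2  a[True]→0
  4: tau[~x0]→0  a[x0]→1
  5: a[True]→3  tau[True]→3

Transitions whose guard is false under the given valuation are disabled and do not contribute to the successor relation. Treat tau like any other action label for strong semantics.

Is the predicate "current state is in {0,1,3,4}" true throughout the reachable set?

Answer: INVARIANT HOLDS

Trace:
Inv-set: {0,1,3,4}
Reach set: {0,3}
  0: safe
  3: safe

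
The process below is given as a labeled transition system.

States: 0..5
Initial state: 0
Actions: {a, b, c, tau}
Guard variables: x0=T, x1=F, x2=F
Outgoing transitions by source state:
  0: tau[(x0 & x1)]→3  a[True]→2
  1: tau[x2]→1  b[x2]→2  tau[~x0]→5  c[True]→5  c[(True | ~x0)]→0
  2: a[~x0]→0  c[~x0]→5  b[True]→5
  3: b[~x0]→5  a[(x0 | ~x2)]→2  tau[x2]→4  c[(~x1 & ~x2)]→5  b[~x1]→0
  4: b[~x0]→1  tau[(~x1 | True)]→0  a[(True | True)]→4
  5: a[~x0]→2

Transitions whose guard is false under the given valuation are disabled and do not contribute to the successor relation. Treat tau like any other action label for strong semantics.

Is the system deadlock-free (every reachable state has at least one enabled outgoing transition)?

Answer: DEADLOCK at state 5

Analysis:
Reach set: {0,2,5}
  0: a→2  [1 out]
  2: b→5  [1 out]
  5: ∅  [STUCK]
witness 5: a·b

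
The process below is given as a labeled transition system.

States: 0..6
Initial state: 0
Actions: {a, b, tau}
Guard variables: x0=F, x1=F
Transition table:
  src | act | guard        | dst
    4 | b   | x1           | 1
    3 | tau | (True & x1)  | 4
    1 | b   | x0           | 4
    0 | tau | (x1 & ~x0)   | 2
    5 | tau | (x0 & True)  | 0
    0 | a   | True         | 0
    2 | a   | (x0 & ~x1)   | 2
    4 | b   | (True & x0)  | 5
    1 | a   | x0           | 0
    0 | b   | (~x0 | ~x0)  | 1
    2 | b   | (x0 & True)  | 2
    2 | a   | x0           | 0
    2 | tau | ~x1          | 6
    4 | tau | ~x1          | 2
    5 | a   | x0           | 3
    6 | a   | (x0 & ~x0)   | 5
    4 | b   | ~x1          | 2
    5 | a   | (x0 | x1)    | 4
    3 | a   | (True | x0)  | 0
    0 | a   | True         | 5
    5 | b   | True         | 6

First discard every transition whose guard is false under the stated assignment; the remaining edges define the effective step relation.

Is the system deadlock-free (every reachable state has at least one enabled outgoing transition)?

Answer: DEADLOCK at state 1

Working:
R = {0,1,5,6}
  0: a→0  a→5  b→1  [deg 3]
  1: ∅  [STUCK]
  5: b→6  [deg 1]
  6: ∅  [STUCK]
Path to 1: b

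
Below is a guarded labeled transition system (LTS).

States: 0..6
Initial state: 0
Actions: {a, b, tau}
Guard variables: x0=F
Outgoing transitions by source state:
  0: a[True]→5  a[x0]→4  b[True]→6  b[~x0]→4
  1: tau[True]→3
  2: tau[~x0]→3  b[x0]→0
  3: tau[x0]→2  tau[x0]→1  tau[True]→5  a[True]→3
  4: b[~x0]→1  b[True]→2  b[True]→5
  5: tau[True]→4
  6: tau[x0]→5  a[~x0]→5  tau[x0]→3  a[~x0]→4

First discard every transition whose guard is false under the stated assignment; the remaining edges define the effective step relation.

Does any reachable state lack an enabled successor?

Answer: DEADLOCK-FREE

Working:
Reach set: {0,1,2,3,4,5,6}
  0: a→5  b→4  b→6  [deg 3]
  1: tau→3  [deg 1]
  2: tau→3  [deg 1]
  3: a→3  tau→5  [deg 2]
  4: b→1  b→2  b→5  [deg 3]
  5: tau→4  [deg 1]
  6: a→4  a→5  [deg 2]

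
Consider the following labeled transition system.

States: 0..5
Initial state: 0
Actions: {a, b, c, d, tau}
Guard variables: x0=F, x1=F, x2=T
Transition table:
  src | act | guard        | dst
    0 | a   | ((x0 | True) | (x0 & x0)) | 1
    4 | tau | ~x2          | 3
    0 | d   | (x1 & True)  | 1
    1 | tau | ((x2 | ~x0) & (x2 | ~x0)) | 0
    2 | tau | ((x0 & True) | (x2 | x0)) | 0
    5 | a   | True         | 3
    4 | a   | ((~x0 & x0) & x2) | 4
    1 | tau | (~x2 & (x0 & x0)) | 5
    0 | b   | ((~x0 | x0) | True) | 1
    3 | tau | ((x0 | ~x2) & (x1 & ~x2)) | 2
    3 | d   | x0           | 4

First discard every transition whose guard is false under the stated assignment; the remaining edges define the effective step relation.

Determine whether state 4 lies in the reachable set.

Answer: UNREACHABLE

Trace:
After dropping false guards: 5 live edges.
L0 = {0}
L1 = {1}  cumulative {0,1}
R = {0,1}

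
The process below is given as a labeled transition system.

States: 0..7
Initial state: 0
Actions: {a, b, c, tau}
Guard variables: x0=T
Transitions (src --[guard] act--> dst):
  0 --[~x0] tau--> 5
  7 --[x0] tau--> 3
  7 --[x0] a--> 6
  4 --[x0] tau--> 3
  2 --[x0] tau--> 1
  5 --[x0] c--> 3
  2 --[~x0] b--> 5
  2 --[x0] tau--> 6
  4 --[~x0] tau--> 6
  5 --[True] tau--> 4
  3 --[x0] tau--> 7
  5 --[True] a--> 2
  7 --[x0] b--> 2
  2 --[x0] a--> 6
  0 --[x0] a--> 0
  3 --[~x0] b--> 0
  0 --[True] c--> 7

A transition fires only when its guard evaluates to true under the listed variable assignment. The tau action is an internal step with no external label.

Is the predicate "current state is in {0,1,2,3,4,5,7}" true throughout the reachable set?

Answer: INVARIANT VIOLATED at state 6

Trace:
Safe = {0,1,2,3,4,5,7}
Reach set: {0,1,2,3,6,7}
  0: ✓
  1: ✓
  2: ✓
  3: ✓
  6: outside
  7: ✓
reach 6 via c·a — violates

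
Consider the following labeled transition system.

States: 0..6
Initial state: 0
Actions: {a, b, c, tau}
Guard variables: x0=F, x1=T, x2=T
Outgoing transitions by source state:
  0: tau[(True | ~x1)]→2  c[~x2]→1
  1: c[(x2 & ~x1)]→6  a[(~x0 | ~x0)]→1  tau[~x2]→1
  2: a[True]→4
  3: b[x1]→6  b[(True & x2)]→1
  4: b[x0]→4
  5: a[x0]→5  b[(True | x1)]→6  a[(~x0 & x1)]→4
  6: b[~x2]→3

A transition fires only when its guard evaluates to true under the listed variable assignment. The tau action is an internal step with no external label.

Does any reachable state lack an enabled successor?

Answer: DEADLOCK at state 4

Analysis:
Reachable = {0,2,4}
  0: tau→2  [deg 1]
  2: a→4  [deg 1]
  4: ∅  [no exit]
Path to 4: tau·a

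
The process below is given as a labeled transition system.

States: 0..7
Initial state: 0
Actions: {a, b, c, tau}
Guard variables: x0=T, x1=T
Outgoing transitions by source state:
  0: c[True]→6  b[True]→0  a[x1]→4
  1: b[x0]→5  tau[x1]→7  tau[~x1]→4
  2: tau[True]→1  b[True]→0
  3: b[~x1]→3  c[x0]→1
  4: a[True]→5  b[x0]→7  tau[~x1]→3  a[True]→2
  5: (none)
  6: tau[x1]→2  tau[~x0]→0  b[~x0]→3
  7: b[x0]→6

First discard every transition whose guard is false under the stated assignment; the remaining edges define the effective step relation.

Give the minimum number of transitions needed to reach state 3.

Breadth-first toward 3:
  Layer 0: {0}
  Layer 1: {4,6}
  Layer 2: {2,5,7}
  Layer 3: {1}
3 never appears.

Answer: UNREACHABLE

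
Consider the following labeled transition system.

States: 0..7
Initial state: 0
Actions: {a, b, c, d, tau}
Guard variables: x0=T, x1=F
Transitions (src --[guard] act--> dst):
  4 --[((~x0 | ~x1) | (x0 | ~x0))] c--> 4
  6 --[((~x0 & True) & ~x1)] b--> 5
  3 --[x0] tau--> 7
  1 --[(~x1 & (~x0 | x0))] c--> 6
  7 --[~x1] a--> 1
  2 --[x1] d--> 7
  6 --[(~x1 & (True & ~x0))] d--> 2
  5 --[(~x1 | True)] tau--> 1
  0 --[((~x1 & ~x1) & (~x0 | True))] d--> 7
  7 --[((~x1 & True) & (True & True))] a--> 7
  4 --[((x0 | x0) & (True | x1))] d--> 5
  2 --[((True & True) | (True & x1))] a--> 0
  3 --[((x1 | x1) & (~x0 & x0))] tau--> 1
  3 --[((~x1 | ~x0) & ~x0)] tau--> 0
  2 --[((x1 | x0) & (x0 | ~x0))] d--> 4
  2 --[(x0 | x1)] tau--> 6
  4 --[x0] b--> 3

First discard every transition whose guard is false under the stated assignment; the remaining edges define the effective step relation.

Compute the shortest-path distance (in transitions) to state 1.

Answer: 2

Analysis:
Layered search for 1:
  L0 = {0}
  L1 = {7}
  L2 = {1}
1 enters at depth 2; path d·a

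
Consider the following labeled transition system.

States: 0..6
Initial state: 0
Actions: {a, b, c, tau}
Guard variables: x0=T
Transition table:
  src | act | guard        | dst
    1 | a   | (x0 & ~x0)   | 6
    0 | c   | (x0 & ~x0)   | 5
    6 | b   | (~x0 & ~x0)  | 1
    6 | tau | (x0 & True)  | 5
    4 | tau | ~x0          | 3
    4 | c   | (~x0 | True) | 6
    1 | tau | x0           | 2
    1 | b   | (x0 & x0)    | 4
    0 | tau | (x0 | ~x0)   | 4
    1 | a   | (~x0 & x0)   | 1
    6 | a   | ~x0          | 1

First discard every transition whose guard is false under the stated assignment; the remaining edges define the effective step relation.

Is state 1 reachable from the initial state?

After dropping false guards: 5 live edges.
depth 0: {0}
depth 1: {4}  cumulative {0,4}
depth 2: {6}  cumulative {0,4,6}
depth 3: {5}  cumulative {0,4,5,6}
Reach set: {0,4,5,6}

Answer: UNREACHABLE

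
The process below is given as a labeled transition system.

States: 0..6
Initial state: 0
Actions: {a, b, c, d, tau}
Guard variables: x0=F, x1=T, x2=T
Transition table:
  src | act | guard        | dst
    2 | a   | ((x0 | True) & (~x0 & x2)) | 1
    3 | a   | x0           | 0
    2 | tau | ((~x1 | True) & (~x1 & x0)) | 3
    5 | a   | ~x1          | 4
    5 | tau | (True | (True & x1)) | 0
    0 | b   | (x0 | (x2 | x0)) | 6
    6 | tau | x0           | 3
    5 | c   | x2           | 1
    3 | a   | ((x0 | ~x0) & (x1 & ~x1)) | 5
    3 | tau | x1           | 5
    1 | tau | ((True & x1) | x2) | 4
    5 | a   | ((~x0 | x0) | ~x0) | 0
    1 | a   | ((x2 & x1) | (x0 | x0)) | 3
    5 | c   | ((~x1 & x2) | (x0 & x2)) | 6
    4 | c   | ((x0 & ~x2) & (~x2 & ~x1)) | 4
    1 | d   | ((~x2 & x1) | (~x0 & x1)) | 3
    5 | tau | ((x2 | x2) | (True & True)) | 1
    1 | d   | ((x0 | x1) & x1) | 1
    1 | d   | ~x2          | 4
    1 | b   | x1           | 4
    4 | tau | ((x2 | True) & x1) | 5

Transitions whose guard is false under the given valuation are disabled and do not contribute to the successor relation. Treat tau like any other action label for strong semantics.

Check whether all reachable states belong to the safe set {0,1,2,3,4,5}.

Answer: INVARIANT VIOLATED at state 6

Working:
Safe = {0,1,2,3,4,5}
Reachable = {0,6}
  0: safe
  6: ✗ unsafe
witness against invariant: b → 6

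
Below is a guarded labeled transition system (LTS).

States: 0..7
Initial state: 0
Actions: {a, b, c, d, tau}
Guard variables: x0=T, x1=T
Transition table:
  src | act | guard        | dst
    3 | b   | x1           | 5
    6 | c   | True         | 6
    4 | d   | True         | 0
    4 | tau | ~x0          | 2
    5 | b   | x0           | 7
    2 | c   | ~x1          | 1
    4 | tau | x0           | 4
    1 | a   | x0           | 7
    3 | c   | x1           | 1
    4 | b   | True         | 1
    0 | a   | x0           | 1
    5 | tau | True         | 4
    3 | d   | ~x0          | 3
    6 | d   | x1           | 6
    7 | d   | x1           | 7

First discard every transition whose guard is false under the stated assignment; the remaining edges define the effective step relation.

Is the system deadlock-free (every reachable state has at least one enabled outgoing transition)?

Answer: DEADLOCK-FREE

Trace:
R = {0,1,7}
  0: a→1  [1 out]
  1: a→7  [1 out]
  7: d→7  [1 out]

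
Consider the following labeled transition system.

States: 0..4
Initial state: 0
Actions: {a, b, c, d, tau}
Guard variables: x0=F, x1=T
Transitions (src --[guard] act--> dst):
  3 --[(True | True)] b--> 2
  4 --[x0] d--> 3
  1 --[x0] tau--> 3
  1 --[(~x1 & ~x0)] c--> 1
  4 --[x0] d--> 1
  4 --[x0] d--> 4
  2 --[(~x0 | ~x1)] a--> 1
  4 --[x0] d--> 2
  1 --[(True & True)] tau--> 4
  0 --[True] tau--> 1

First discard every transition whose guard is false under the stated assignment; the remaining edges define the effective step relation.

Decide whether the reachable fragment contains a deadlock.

Answer: DEADLOCK at state 4

Working:
Reachable = {0,1,4}
  0: tau→1  [deg 1]
  1: tau→4  [deg 1]
  4: ∅  [deadlock]
trace reaching 4: tau·tau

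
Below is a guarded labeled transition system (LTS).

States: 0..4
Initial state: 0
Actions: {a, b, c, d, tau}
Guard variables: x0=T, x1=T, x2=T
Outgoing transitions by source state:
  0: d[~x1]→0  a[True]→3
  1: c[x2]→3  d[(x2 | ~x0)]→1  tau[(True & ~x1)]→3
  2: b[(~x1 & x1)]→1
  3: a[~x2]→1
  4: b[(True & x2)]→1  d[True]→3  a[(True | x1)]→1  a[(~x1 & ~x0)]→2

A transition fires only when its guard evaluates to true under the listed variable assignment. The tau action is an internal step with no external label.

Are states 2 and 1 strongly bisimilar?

Answer: NOT BISIMILAR

Analysis:
Refine partition for ~:
  P[0] = {{0,1,2,3,4}}
  P[1] = {{0},{1},{2,3},{4}}
4 equivalence class(es) (converged in 2)
2∈{2,3}, 1∈{1}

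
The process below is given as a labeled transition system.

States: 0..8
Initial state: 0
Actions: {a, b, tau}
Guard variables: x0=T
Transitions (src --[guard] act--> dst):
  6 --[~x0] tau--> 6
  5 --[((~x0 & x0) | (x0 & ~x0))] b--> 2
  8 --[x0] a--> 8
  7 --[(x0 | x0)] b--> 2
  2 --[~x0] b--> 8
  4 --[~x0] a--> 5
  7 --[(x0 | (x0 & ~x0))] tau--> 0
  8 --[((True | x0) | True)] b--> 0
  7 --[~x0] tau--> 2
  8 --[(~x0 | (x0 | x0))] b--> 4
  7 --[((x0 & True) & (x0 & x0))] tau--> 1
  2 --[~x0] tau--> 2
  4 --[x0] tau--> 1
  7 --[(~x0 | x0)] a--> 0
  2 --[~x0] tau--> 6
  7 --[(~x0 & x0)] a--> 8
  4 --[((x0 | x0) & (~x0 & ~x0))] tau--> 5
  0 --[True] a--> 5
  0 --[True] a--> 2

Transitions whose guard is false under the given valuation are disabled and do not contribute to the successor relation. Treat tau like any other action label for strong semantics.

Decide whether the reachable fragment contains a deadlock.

Reach set: {0,2,5}
  0: a→2  a→5  [deg 2]
  2: ∅  [STUCK]
  5: ∅  [STUCK]
witness 2: a

Answer: DEADLOCK at state 2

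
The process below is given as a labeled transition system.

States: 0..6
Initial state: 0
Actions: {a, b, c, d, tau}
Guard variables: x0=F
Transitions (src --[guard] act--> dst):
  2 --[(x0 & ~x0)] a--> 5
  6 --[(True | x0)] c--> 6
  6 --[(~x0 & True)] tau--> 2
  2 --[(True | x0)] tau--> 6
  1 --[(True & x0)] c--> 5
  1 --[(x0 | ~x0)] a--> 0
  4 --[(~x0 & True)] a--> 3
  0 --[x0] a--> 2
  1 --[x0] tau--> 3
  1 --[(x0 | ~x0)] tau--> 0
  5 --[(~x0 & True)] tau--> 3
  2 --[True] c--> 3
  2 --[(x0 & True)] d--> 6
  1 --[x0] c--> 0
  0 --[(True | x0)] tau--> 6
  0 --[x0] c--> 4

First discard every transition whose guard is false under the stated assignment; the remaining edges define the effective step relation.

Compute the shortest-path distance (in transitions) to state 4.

Layered search for 4:
  Layer 0: {0}
  Layer 1: {6}
  Layer 2: {2}
  Layer 3: {3}
4 never appears.

Answer: UNREACHABLE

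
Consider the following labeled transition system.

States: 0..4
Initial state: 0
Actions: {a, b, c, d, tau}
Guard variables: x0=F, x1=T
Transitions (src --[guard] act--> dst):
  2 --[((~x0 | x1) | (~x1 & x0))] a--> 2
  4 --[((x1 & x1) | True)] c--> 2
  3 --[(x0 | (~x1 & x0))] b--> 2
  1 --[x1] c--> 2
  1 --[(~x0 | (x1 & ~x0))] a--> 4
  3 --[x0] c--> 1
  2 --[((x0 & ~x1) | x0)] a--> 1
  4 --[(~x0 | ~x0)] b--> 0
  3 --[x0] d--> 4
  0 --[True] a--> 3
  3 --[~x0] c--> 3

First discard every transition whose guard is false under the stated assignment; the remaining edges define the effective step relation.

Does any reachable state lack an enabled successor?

R = {0,3}
  0: a→3  [deg 1]
  3: c→3  [deg 1]

Answer: DEADLOCK-FREE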